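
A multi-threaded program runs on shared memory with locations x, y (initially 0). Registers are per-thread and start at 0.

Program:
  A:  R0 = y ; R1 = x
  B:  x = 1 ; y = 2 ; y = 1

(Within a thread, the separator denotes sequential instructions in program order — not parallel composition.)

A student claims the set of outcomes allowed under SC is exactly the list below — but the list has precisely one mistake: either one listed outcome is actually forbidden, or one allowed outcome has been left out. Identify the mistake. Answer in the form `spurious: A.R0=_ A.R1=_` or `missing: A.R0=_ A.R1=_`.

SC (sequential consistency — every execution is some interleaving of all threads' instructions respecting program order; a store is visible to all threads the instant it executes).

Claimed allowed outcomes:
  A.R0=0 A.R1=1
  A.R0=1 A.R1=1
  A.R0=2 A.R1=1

missing: A.R0=0 A.R1=0

outcome vector order: (A.R0,A.R1)
[SC] allowed = {<0 0> <0 1> <1 1> <2 1>}
SC∖claimed = {<0 0>}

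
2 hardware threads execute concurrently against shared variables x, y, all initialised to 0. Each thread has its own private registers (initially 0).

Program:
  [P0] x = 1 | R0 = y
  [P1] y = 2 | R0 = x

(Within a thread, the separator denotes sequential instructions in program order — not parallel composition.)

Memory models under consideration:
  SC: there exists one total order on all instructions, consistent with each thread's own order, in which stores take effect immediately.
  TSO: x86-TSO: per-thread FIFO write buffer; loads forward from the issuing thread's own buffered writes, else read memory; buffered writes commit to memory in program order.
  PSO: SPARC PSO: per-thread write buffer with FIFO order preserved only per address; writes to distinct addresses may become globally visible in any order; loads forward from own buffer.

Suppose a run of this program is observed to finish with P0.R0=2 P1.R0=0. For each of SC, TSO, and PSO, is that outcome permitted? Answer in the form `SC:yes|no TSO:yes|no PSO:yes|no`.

outcome vector order: (P0.R0,P1.R0)
[SC] allowed = {<0 1>; <2 0>; <2 1>}
[TSO] allowed = {<0 0>; <0 1>; <2 0>; <2 1>}
[PSO] allowed = {<0 0>; <0 1>; <2 0>; <2 1>}
target <2 0> ∈ {SC,TSO,PSO}

SC:yes TSO:yes PSO:yes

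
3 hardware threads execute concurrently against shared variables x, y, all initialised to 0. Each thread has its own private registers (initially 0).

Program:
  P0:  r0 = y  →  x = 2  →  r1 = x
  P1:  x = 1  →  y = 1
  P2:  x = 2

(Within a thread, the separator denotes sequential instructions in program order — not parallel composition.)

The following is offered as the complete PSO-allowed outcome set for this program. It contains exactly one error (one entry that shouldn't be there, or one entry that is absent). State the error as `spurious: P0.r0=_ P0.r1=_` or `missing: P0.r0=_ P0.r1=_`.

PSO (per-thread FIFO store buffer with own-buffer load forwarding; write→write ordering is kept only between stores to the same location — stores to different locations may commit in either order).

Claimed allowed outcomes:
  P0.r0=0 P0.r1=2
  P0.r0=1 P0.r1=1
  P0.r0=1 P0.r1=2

outcome vector order: (P0.r0,P0.r1)
PSO (4): <0 1>, <0 2>, <1 1>, <1 2>
PSO∖claimed = {<0 1>}

missing: P0.r0=0 P0.r1=1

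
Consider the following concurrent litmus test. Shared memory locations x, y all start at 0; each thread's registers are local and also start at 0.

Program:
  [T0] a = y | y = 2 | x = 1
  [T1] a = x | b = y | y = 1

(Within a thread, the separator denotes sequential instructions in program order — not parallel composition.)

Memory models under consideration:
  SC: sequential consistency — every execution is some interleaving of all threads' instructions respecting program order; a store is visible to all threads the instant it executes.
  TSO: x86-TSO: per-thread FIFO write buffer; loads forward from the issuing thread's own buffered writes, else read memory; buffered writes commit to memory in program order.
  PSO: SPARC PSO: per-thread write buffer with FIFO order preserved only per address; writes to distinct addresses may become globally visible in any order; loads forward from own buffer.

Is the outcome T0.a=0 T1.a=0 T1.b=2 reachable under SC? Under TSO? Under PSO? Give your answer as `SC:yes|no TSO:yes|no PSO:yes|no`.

outcome vector order: (T0.a,T1.a,T1.b)
[SC] allowed = {<0 0 0>; <0 0 2>; <0 1 2>; <1 0 0>}
[TSO] allowed = {<0 0 0>; <0 0 2>; <0 1 2>; <1 0 0>}
[PSO] allowed = {<0 0 0>; <0 0 2>; <0 1 0>; <0 1 2>; <1 0 0>}
target <0 0 2> ∈ {SC,TSO,PSO}

SC:yes TSO:yes PSO:yes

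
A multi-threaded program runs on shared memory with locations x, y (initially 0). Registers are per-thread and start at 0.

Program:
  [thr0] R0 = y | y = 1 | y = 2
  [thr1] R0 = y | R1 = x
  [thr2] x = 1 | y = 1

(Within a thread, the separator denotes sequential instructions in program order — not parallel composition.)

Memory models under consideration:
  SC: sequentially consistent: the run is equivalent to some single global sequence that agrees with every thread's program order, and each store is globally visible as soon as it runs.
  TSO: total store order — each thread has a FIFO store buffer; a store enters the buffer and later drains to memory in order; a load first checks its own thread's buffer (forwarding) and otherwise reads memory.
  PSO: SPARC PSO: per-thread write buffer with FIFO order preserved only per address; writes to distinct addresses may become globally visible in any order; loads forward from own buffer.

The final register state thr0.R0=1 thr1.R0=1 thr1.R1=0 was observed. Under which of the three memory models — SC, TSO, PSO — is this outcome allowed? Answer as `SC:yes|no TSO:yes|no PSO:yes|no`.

SC:no TSO:no PSO:yes

outcome vector order: (thr0.R0,thr1.R0,thr1.R1)
under SC → 000 001 010 011 020 021 100 101 111 121
under TSO → 000 001 010 011 020 021 100 101 111 121
under PSO → 000 001 010 011 020 021 100 101 110 111 120 121
target 110 ∈ {PSO}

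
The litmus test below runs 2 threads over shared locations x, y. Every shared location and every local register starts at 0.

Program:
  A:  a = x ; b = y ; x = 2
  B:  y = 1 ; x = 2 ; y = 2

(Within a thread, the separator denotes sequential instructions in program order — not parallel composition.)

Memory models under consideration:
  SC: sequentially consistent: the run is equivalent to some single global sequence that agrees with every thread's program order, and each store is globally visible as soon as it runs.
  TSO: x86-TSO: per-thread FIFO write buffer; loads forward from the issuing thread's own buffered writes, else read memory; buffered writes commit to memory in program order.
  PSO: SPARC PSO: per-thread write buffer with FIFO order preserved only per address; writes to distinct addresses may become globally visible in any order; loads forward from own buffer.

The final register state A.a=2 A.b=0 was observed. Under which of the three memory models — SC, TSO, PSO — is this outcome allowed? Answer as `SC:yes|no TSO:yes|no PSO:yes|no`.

outcome vector order: (A.a,A.b)
SC: 5 outcomes — {<0 0> <0 1> <0 2> <2 1> <2 2>}
TSO: 5 outcomes — {<0 0> <0 1> <0 2> <2 1> <2 2>}
PSO: 6 outcomes — {<0 0> <0 1> <0 2> <2 0> <2 1> <2 2>}
target <2 0> ∈ {PSO}

SC:no TSO:no PSO:yes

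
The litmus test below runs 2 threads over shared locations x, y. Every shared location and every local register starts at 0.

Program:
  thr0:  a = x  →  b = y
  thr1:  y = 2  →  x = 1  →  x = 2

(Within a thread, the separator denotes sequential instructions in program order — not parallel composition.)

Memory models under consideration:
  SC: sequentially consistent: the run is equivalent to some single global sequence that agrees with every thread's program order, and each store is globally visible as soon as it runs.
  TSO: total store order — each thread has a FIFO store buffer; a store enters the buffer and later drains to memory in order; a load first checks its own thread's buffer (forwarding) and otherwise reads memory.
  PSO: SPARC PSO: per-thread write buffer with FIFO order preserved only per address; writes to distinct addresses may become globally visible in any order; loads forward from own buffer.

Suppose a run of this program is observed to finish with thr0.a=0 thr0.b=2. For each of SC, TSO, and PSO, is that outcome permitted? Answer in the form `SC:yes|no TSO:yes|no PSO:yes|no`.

outcome vector order: (thr0.a,thr0.b)
[SC] allowed = {(0,0), (0,2), (1,2), (2,2)}
[TSO] allowed = {(0,0), (0,2), (1,2), (2,2)}
[PSO] allowed = {(0,0), (0,2), (1,0), (1,2), (2,0), (2,2)}
target (0,2) ∈ {SC,TSO,PSO}

SC:yes TSO:yes PSO:yes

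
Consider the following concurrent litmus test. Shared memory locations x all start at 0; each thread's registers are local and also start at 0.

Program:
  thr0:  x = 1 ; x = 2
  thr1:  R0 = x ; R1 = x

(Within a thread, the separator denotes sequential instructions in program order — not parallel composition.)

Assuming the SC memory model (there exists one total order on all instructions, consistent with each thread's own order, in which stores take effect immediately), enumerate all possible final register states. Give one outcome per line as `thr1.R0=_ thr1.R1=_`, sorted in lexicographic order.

thr1.R0=0 thr1.R1=0
thr1.R0=0 thr1.R1=1
thr1.R0=0 thr1.R1=2
thr1.R0=1 thr1.R1=1
thr1.R0=1 thr1.R1=2
thr1.R0=2 thr1.R1=2

outcome vector order: (thr1.R0,thr1.R1)
|SC outcomes| = 6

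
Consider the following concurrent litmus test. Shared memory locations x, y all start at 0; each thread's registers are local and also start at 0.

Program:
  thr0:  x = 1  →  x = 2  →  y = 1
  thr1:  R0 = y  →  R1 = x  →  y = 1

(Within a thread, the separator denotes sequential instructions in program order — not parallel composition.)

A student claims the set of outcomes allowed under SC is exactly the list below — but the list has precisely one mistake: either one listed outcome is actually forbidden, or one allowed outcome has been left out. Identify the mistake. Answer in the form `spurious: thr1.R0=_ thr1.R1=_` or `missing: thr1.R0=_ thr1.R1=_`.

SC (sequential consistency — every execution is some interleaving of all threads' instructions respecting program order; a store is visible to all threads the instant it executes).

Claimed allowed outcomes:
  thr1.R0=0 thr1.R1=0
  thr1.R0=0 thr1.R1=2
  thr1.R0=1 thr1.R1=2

missing: thr1.R0=0 thr1.R1=1

outcome vector order: (thr1.R0,thr1.R1)
SC: 4 outcomes — {00; 01; 02; 12}
SC∖claimed = {01}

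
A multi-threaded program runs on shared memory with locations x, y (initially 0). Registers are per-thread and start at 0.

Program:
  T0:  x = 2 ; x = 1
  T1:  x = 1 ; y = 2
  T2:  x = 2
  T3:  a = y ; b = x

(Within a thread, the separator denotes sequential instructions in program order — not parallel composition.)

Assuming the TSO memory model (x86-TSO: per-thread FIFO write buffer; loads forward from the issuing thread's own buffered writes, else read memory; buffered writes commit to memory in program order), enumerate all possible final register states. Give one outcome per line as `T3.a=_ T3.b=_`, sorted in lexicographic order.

T3.a=0 T3.b=0
T3.a=0 T3.b=1
T3.a=0 T3.b=2
T3.a=2 T3.b=1
T3.a=2 T3.b=2

outcome vector order: (T3.a,T3.b)
|TSO outcomes| = 5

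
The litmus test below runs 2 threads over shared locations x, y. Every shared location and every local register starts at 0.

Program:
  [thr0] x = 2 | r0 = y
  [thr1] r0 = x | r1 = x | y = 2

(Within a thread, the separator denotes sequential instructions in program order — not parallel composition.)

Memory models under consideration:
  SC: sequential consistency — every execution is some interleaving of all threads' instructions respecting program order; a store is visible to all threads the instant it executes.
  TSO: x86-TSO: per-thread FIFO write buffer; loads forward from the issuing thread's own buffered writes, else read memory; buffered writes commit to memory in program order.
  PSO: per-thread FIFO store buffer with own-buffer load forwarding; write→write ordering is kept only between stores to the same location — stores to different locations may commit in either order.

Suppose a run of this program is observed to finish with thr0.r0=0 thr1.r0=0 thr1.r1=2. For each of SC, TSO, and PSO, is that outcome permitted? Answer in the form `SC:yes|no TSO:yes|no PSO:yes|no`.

SC:yes TSO:yes PSO:yes

outcome vector order: (thr0.r0,thr1.r0,thr1.r1)
SC: 6 outcomes — {0/0/0; 0/0/2; 0/2/2; 2/0/0; 2/0/2; 2/2/2}
TSO: 6 outcomes — {0/0/0; 0/0/2; 0/2/2; 2/0/0; 2/0/2; 2/2/2}
PSO: 6 outcomes — {0/0/0; 0/0/2; 0/2/2; 2/0/0; 2/0/2; 2/2/2}
target 0/0/2 ∈ {SC,TSO,PSO}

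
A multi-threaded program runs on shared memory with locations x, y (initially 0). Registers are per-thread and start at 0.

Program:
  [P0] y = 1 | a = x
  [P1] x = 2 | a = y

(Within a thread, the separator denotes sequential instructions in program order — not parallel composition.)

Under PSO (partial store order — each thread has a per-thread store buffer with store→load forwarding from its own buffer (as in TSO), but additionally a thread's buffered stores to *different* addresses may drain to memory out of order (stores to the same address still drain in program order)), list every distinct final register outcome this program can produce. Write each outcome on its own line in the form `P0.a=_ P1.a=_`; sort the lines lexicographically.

P0.a=0 P1.a=0
P0.a=0 P1.a=1
P0.a=2 P1.a=0
P0.a=2 P1.a=1

outcome vector order: (P0.a,P1.a)
|PSO outcomes| = 4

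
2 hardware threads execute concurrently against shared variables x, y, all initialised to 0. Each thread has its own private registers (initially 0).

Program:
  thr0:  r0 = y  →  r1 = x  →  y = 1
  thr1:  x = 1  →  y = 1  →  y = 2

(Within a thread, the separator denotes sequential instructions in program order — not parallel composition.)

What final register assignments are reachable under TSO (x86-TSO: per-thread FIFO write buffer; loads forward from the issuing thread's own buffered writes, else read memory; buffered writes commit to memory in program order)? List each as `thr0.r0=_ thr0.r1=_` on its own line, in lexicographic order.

outcome vector order: (thr0.r0,thr0.r1)
|TSO outcomes| = 4

thr0.r0=0 thr0.r1=0
thr0.r0=0 thr0.r1=1
thr0.r0=1 thr0.r1=1
thr0.r0=2 thr0.r1=1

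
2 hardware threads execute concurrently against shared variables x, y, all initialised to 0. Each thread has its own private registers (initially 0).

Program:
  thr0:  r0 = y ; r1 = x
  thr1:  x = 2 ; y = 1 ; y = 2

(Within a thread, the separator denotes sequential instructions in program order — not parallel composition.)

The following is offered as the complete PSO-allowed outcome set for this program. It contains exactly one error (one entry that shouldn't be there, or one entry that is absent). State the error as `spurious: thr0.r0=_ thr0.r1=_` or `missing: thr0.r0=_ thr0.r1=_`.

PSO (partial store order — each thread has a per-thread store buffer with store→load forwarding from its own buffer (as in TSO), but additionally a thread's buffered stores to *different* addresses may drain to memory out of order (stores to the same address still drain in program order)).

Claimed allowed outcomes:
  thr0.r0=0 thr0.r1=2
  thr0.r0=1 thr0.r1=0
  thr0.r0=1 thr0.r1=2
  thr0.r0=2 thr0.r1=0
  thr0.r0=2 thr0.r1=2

missing: thr0.r0=0 thr0.r1=0

outcome vector order: (thr0.r0,thr0.r1)
PSO: 6 outcomes — {00 02 10 12 20 22}
PSO∖claimed = {00}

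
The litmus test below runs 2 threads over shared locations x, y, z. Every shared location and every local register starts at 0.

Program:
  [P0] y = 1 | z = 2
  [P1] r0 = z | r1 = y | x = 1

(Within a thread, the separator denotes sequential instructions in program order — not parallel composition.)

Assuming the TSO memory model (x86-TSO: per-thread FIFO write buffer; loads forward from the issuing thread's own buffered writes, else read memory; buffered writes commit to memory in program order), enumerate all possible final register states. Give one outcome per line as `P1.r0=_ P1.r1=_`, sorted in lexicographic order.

outcome vector order: (P1.r0,P1.r1)
|TSO outcomes| = 3

P1.r0=0 P1.r1=0
P1.r0=0 P1.r1=1
P1.r0=2 P1.r1=1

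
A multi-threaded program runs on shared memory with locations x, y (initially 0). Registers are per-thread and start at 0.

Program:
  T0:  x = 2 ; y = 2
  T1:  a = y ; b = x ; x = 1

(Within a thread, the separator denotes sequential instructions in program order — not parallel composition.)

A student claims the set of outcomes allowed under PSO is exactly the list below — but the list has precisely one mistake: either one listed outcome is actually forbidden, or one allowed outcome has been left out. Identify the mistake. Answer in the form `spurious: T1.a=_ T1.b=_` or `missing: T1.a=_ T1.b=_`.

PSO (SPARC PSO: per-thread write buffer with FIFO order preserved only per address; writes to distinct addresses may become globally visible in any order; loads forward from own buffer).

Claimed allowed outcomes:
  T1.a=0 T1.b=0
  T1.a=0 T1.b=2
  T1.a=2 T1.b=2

missing: T1.a=2 T1.b=0

outcome vector order: (T1.a,T1.b)
PSO: 4 outcomes — {(0,0); (0,2); (2,0); (2,2)}
PSO∖claimed = {(2,0)}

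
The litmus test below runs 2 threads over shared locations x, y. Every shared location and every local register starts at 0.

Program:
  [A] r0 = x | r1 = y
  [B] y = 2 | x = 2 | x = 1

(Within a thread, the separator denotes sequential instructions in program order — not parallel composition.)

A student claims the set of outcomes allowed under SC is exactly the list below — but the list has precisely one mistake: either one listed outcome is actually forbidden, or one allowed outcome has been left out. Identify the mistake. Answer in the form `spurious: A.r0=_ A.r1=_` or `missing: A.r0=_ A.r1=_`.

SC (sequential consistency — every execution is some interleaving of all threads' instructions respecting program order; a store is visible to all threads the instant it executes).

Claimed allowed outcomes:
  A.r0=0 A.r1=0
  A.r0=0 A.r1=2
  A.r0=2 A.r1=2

outcome vector order: (A.r0,A.r1)
under SC → <0 0>; <0 2>; <1 2>; <2 2>
SC∖claimed = {<1 2>}

missing: A.r0=1 A.r1=2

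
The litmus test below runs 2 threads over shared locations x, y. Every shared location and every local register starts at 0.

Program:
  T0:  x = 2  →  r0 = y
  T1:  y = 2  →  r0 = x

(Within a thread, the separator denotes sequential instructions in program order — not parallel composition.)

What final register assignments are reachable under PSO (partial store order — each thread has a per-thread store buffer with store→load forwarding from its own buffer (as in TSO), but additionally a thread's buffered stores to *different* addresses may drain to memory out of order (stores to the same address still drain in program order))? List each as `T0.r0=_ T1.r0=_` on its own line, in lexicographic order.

T0.r0=0 T1.r0=0
T0.r0=0 T1.r0=2
T0.r0=2 T1.r0=0
T0.r0=2 T1.r0=2

outcome vector order: (T0.r0,T1.r0)
|PSO outcomes| = 4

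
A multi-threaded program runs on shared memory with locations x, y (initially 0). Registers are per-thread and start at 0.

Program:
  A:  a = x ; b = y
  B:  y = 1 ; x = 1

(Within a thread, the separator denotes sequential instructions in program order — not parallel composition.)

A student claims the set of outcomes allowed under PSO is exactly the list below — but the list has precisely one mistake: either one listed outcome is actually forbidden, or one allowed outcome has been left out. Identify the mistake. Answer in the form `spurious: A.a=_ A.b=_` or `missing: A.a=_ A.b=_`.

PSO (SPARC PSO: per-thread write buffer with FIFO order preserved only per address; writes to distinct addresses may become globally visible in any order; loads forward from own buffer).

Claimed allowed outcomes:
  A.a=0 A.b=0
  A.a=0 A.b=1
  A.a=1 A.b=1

missing: A.a=1 A.b=0

outcome vector order: (A.a,A.b)
[PSO] allowed = {<0 0>; <0 1>; <1 0>; <1 1>}
PSO∖claimed = {<1 0>}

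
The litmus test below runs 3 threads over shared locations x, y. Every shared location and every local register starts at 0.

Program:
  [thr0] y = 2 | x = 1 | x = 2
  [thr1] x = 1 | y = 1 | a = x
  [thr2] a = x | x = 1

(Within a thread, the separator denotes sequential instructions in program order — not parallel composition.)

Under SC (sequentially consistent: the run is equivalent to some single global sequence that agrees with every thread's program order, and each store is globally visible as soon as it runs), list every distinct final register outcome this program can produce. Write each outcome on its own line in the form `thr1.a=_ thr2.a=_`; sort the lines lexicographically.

outcome vector order: (thr1.a,thr2.a)
|SC outcomes| = 6

thr1.a=1 thr2.a=0
thr1.a=1 thr2.a=1
thr1.a=1 thr2.a=2
thr1.a=2 thr2.a=0
thr1.a=2 thr2.a=1
thr1.a=2 thr2.a=2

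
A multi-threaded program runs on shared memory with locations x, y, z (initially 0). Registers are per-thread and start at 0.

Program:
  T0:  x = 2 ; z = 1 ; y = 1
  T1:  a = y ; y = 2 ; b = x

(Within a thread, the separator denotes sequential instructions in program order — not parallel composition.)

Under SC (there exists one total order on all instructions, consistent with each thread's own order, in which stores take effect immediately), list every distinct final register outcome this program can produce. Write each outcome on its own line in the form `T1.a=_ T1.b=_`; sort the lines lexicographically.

outcome vector order: (T1.a,T1.b)
|SC outcomes| = 3

T1.a=0 T1.b=0
T1.a=0 T1.b=2
T1.a=1 T1.b=2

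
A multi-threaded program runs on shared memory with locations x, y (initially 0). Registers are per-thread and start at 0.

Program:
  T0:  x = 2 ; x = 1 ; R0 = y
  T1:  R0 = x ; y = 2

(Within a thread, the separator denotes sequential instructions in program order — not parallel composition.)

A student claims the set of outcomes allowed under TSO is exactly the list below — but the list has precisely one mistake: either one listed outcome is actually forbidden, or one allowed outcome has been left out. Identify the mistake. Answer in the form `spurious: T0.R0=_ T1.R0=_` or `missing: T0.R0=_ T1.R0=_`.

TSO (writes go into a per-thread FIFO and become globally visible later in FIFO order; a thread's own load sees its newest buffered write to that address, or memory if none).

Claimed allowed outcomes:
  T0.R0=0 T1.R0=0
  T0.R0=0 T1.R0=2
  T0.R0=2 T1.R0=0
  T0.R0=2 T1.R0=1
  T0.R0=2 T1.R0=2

outcome vector order: (T0.R0,T1.R0)
TSO: 6 outcomes — {<0 0>, <0 1>, <0 2>, <2 0>, <2 1>, <2 2>}
TSO∖claimed = {<0 1>}

missing: T0.R0=0 T1.R0=1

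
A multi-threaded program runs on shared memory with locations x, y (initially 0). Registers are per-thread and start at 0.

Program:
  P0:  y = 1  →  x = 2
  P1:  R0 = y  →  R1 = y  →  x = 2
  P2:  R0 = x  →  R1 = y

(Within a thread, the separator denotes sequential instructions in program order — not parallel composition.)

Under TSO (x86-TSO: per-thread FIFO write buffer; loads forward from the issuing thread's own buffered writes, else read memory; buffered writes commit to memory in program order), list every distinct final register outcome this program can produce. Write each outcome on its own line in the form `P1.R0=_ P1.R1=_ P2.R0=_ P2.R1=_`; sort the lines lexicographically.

P1.R0=0 P1.R1=0 P2.R0=0 P2.R1=0
P1.R0=0 P1.R1=0 P2.R0=0 P2.R1=1
P1.R0=0 P1.R1=0 P2.R0=2 P2.R1=0
P1.R0=0 P1.R1=0 P2.R0=2 P2.R1=1
P1.R0=0 P1.R1=1 P2.R0=0 P2.R1=0
P1.R0=0 P1.R1=1 P2.R0=0 P2.R1=1
P1.R0=0 P1.R1=1 P2.R0=2 P2.R1=1
P1.R0=1 P1.R1=1 P2.R0=0 P2.R1=0
P1.R0=1 P1.R1=1 P2.R0=0 P2.R1=1
P1.R0=1 P1.R1=1 P2.R0=2 P2.R1=1

outcome vector order: (P1.R0,P1.R1,P2.R0,P2.R1)
|TSO outcomes| = 10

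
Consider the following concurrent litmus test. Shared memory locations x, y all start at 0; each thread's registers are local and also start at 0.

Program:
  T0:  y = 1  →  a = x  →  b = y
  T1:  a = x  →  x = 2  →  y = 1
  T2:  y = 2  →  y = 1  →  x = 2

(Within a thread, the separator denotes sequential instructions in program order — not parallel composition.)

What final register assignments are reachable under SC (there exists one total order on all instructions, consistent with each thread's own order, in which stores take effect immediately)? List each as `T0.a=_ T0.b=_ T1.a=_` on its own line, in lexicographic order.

T0.a=0 T0.b=1 T1.a=0
T0.a=0 T0.b=1 T1.a=2
T0.a=0 T0.b=2 T1.a=0
T0.a=0 T0.b=2 T1.a=2
T0.a=2 T0.b=1 T1.a=0
T0.a=2 T0.b=1 T1.a=2
T0.a=2 T0.b=2 T1.a=0

outcome vector order: (T0.a,T0.b,T1.a)
|SC outcomes| = 7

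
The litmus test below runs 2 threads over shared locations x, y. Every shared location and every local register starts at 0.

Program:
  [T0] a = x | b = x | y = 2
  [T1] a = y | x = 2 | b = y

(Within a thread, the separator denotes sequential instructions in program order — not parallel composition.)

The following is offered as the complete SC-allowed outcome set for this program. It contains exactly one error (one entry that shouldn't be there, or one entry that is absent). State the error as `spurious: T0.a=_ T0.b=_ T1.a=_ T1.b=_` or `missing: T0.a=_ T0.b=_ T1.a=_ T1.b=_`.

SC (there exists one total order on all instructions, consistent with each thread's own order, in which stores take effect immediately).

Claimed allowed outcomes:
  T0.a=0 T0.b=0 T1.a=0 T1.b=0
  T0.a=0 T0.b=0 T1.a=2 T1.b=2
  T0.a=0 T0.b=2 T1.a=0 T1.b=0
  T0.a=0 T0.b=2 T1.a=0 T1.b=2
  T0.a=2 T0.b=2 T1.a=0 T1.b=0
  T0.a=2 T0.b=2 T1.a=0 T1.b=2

outcome vector order: (T0.a,T0.b,T1.a,T1.b)
SC (7): 0/0/0/0, 0/0/0/2, 0/0/2/2, 0/2/0/0, 0/2/0/2, 2/2/0/0, 2/2/0/2
SC∖claimed = {0/0/0/2}

missing: T0.a=0 T0.b=0 T1.a=0 T1.b=2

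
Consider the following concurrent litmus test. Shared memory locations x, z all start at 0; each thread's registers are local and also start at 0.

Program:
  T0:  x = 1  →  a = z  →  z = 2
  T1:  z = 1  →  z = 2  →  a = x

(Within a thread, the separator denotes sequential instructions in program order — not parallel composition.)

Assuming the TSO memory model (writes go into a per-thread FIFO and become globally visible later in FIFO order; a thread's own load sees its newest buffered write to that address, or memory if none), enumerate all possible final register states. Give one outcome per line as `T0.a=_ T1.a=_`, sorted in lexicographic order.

T0.a=0 T1.a=0
T0.a=0 T1.a=1
T0.a=1 T1.a=0
T0.a=1 T1.a=1
T0.a=2 T1.a=0
T0.a=2 T1.a=1

outcome vector order: (T0.a,T1.a)
|TSO outcomes| = 6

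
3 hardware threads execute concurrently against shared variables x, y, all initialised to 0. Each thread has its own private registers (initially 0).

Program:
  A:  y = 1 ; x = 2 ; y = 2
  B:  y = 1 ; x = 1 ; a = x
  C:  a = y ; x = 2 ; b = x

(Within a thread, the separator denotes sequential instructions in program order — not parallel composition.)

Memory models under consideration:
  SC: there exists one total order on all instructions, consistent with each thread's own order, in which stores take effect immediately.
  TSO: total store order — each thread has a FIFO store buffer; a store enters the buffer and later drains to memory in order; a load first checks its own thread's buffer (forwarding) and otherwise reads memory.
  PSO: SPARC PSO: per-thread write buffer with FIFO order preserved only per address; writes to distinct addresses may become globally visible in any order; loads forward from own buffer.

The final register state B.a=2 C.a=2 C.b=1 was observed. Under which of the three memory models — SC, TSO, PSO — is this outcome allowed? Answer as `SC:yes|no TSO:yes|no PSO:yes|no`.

outcome vector order: (B.a,C.a,C.b)
SC (11): (1,0,1); (1,0,2); (1,1,1); (1,1,2); (1,2,1); (1,2,2); (2,0,1); (2,0,2); (2,1,1); (2,1,2); (2,2,2)
TSO (11): (1,0,1); (1,0,2); (1,1,1); (1,1,2); (1,2,1); (1,2,2); (2,0,1); (2,0,2); (2,1,1); (2,1,2); (2,2,2)
PSO (12): (1,0,1); (1,0,2); (1,1,1); (1,1,2); (1,2,1); (1,2,2); (2,0,1); (2,0,2); (2,1,1); (2,1,2); (2,2,1); (2,2,2)
target (2,2,1) ∈ {PSO}

SC:no TSO:no PSO:yes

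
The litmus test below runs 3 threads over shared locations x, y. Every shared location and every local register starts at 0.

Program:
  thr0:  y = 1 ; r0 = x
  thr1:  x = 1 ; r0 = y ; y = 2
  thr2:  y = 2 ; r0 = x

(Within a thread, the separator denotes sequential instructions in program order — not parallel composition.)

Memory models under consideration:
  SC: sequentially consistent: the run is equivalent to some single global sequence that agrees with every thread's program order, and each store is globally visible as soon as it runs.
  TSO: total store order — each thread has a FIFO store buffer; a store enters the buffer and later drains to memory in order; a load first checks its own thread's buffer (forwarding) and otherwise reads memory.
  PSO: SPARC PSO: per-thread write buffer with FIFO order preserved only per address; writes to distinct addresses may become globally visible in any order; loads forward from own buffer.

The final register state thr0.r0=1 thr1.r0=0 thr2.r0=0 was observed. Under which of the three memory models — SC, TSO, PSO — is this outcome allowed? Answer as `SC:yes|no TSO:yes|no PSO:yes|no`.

SC:no TSO:yes PSO:yes

outcome vector order: (thr0.r0,thr1.r0,thr2.r0)
under SC → <0 1 0>, <0 1 1>, <0 2 0>, <0 2 1>, <1 0 1>, <1 1 0>, <1 1 1>, <1 2 0>, <1 2 1>
under TSO → <0 0 0>, <0 0 1>, <0 1 0>, <0 1 1>, <0 2 0>, <0 2 1>, <1 0 0>, <1 0 1>, <1 1 0>, <1 1 1>, <1 2 0>, <1 2 1>
under PSO → <0 0 0>, <0 0 1>, <0 1 0>, <0 1 1>, <0 2 0>, <0 2 1>, <1 0 0>, <1 0 1>, <1 1 0>, <1 1 1>, <1 2 0>, <1 2 1>
target <1 0 0> ∈ {TSO,PSO}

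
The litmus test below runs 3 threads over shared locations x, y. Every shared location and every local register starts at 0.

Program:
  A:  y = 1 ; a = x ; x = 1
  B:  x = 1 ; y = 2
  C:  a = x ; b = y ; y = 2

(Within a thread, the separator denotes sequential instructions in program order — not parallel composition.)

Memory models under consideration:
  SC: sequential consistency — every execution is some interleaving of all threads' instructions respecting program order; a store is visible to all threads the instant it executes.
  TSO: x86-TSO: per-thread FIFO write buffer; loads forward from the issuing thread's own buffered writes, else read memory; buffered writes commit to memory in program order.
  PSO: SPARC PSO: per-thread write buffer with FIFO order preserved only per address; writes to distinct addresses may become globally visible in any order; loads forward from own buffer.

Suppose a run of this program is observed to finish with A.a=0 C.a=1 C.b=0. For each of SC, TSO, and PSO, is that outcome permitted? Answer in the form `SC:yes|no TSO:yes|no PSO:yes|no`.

outcome vector order: (A.a,C.a,C.b)
SC (11): <0 0 0>, <0 0 1>, <0 0 2>, <0 1 1>, <0 1 2>, <1 0 0>, <1 0 1>, <1 0 2>, <1 1 0>, <1 1 1>, <1 1 2>
TSO (12): <0 0 0>, <0 0 1>, <0 0 2>, <0 1 0>, <0 1 1>, <0 1 2>, <1 0 0>, <1 0 1>, <1 0 2>, <1 1 0>, <1 1 1>, <1 1 2>
PSO (12): <0 0 0>, <0 0 1>, <0 0 2>, <0 1 0>, <0 1 1>, <0 1 2>, <1 0 0>, <1 0 1>, <1 0 2>, <1 1 0>, <1 1 1>, <1 1 2>
target <0 1 0> ∈ {TSO,PSO}

SC:no TSO:yes PSO:yes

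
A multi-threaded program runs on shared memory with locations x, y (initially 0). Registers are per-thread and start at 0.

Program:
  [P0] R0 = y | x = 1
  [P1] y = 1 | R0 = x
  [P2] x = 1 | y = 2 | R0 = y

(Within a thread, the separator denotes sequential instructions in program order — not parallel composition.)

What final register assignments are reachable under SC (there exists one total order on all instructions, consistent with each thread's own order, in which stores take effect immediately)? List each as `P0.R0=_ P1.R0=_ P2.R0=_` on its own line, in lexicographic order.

P0.R0=0 P1.R0=0 P2.R0=2
P0.R0=0 P1.R0=1 P2.R0=1
P0.R0=0 P1.R0=1 P2.R0=2
P0.R0=1 P1.R0=0 P2.R0=2
P0.R0=1 P1.R0=1 P2.R0=1
P0.R0=1 P1.R0=1 P2.R0=2
P0.R0=2 P1.R0=0 P2.R0=2
P0.R0=2 P1.R0=1 P2.R0=1
P0.R0=2 P1.R0=1 P2.R0=2

outcome vector order: (P0.R0,P1.R0,P2.R0)
|SC outcomes| = 9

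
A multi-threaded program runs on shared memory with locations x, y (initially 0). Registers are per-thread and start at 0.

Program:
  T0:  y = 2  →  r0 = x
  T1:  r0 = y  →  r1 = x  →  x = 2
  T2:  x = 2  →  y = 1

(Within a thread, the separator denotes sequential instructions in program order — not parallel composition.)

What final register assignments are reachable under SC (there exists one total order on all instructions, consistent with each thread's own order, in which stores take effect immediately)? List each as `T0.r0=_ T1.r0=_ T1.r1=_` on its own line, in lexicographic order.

outcome vector order: (T0.r0,T1.r0,T1.r1)
|SC outcomes| = 10

T0.r0=0 T1.r0=0 T1.r1=0
T0.r0=0 T1.r0=0 T1.r1=2
T0.r0=0 T1.r0=1 T1.r1=2
T0.r0=0 T1.r0=2 T1.r1=0
T0.r0=0 T1.r0=2 T1.r1=2
T0.r0=2 T1.r0=0 T1.r1=0
T0.r0=2 T1.r0=0 T1.r1=2
T0.r0=2 T1.r0=1 T1.r1=2
T0.r0=2 T1.r0=2 T1.r1=0
T0.r0=2 T1.r0=2 T1.r1=2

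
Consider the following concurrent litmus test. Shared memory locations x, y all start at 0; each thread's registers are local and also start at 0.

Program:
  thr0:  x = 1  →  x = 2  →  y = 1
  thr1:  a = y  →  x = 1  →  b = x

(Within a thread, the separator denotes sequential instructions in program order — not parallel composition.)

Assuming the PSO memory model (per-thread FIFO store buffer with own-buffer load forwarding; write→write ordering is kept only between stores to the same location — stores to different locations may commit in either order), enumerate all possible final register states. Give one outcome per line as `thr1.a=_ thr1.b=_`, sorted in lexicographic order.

thr1.a=0 thr1.b=1
thr1.a=0 thr1.b=2
thr1.a=1 thr1.b=1
thr1.a=1 thr1.b=2

outcome vector order: (thr1.a,thr1.b)
|PSO outcomes| = 4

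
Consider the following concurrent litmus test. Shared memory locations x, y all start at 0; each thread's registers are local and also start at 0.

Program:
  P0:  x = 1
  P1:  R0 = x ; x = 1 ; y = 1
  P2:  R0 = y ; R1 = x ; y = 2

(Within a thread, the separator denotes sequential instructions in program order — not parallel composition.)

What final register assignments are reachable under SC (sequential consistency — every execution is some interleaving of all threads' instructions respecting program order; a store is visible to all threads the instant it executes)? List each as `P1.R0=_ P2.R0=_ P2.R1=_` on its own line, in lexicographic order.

P1.R0=0 P2.R0=0 P2.R1=0
P1.R0=0 P2.R0=0 P2.R1=1
P1.R0=0 P2.R0=1 P2.R1=1
P1.R0=1 P2.R0=0 P2.R1=0
P1.R0=1 P2.R0=0 P2.R1=1
P1.R0=1 P2.R0=1 P2.R1=1

outcome vector order: (P1.R0,P2.R0,P2.R1)
|SC outcomes| = 6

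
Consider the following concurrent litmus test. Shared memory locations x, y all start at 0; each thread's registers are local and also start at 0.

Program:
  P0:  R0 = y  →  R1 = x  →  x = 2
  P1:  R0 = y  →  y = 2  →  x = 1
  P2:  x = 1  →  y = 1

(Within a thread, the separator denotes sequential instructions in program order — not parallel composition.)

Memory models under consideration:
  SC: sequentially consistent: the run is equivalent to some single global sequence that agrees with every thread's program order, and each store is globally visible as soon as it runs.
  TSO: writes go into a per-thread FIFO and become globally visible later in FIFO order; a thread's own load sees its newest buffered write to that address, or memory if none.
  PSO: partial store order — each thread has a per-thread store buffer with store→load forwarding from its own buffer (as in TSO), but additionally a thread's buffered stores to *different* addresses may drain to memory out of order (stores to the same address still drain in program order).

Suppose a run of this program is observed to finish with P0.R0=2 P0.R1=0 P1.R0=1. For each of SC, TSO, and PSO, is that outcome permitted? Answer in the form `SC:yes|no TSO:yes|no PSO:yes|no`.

outcome vector order: (P0.R0,P0.R1,P1.R0)
under SC → <0 0 0>; <0 0 1>; <0 1 0>; <0 1 1>; <1 1 0>; <1 1 1>; <2 0 0>; <2 1 0>; <2 1 1>
under TSO → <0 0 0>; <0 0 1>; <0 1 0>; <0 1 1>; <1 1 0>; <1 1 1>; <2 0 0>; <2 1 0>; <2 1 1>
under PSO → <0 0 0>; <0 0 1>; <0 1 0>; <0 1 1>; <1 0 0>; <1 0 1>; <1 1 0>; <1 1 1>; <2 0 0>; <2 0 1>; <2 1 0>; <2 1 1>
target <2 0 1> ∈ {PSO}

SC:no TSO:no PSO:yes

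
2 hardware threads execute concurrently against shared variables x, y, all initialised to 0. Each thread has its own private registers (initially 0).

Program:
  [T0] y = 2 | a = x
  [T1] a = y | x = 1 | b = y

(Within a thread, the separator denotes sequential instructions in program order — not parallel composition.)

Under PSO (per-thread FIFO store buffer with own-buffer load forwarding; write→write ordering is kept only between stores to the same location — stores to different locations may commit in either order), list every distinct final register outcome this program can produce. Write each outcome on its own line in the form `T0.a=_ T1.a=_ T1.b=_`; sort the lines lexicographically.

outcome vector order: (T0.a,T1.a,T1.b)
|PSO outcomes| = 6

T0.a=0 T1.a=0 T1.b=0
T0.a=0 T1.a=0 T1.b=2
T0.a=0 T1.a=2 T1.b=2
T0.a=1 T1.a=0 T1.b=0
T0.a=1 T1.a=0 T1.b=2
T0.a=1 T1.a=2 T1.b=2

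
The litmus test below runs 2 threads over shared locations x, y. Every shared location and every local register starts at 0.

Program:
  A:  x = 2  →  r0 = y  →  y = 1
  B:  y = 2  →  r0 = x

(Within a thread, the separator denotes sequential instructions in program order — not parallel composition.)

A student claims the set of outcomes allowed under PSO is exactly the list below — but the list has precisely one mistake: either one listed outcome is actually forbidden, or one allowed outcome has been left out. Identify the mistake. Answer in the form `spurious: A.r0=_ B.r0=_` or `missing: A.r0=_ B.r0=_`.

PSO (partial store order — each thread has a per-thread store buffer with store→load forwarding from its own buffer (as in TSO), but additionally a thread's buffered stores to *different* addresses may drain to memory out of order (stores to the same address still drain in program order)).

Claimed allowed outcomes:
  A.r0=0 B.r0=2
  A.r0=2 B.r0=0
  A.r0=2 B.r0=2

outcome vector order: (A.r0,B.r0)
[PSO] allowed = {(0,0), (0,2), (2,0), (2,2)}
PSO∖claimed = {(0,0)}

missing: A.r0=0 B.r0=0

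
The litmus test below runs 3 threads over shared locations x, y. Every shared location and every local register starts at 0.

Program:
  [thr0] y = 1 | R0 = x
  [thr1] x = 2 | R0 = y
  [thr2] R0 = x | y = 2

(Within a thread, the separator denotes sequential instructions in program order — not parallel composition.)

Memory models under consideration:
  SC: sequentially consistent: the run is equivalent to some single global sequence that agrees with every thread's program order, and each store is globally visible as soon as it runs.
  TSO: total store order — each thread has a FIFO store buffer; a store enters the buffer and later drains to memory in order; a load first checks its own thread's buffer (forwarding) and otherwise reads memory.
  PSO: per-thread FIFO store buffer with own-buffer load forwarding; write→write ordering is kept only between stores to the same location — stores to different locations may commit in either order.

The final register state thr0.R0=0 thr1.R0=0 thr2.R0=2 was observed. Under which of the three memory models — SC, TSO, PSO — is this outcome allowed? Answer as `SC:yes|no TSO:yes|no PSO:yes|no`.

SC:no TSO:yes PSO:yes

outcome vector order: (thr0.R0,thr1.R0,thr2.R0)
under SC → 0/1/0, 0/1/2, 0/2/0, 0/2/2, 2/0/0, 2/0/2, 2/1/0, 2/1/2, 2/2/0, 2/2/2
under TSO → 0/0/0, 0/0/2, 0/1/0, 0/1/2, 0/2/0, 0/2/2, 2/0/0, 2/0/2, 2/1/0, 2/1/2, 2/2/0, 2/2/2
under PSO → 0/0/0, 0/0/2, 0/1/0, 0/1/2, 0/2/0, 0/2/2, 2/0/0, 2/0/2, 2/1/0, 2/1/2, 2/2/0, 2/2/2
target 0/0/2 ∈ {TSO,PSO}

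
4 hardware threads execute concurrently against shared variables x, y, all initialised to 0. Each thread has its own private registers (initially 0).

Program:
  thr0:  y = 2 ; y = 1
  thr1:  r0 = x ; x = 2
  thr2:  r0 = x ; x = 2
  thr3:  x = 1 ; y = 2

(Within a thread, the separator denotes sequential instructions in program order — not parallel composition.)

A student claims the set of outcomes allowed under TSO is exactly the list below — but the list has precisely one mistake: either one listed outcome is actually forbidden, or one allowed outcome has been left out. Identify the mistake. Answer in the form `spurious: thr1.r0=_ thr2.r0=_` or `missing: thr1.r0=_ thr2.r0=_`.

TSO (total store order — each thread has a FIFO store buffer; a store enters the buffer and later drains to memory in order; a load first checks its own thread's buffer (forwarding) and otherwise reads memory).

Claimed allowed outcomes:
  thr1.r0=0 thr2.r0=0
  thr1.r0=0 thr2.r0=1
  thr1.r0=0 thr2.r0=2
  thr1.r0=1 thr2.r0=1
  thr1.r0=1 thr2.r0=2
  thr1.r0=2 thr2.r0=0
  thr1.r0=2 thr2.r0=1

outcome vector order: (thr1.r0,thr2.r0)
TSO: 8 outcomes — {0/0 0/1 0/2 1/0 1/1 1/2 2/0 2/1}
TSO∖claimed = {1/0}

missing: thr1.r0=1 thr2.r0=0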